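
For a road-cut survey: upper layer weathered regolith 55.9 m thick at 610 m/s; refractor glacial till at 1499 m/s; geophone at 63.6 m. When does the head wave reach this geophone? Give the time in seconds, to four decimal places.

θ_c = arcsin(V₁/V₂) = arcsin(610/1499) = 24.01°, cos θ_c = 0.9135.
Intercept time tᵢ = 2h cos θ_c / V₁ = 2·55.9·0.9135/610 = 0.16742 s.
t = x/V₂ + tᵢ = 63.6/1499 + 0.16742 = 0.20985 s.

0.2098 s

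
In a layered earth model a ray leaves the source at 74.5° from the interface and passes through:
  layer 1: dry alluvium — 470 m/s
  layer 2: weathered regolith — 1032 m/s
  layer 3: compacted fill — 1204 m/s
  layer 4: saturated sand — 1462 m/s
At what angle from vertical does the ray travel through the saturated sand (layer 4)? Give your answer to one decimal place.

From the normal: θ₁ = 90° − 74.5° = 15.5°.
Ray parameter p = sin 15.5° / 470 = 5.6859e-04 s/m.
sin θ_4 = p·V_4 = 5.6859e-04 × 1462 = 0.8313.
θ_4 = arcsin 0.8313 = 56.23°.

56.2°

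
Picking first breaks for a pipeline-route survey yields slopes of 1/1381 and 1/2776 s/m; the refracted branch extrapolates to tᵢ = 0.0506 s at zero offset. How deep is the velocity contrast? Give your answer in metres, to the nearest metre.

h = tᵢ·V₁·V₂ / (2·√(V₂²−V₁²)).
√(V₂²−V₁²) = √(2776² − 1381²) = 2408.1 m/s.
h = 0.0506 s × 1381 × 2776 / (2 × 2408.1) = 40.28 m.

40 m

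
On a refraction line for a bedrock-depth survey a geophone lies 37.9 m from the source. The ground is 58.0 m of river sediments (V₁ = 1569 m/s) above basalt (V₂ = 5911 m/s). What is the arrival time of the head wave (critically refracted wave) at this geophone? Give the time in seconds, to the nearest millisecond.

0.078 s

θ_c = arcsin(V₁/V₂) = arcsin(1569/5911) = 15.39°, cos θ_c = 0.9641.
Intercept time tᵢ = 2h cos θ_c / V₁ = 2·58.0·0.9641/1569 = 0.07128 s.
t = x/V₂ + tᵢ = 37.9/5911 + 0.07128 = 0.07769 s.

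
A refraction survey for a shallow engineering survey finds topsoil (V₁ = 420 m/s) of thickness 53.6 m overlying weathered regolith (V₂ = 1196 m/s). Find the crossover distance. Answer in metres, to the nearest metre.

x_cross = 2h·√((V₂+V₁)/(V₂−V₁)).
(V₂+V₁)/(V₂−V₁) = (1196+420)/(1196−420) = 2.0825; √ = 1.4431.
x_cross = 2·53.6·1.4431 = 154.70 m.

155 m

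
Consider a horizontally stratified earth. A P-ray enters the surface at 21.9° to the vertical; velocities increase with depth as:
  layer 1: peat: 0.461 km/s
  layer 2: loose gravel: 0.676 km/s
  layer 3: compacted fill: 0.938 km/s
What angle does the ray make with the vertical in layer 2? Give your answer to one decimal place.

Snell's law across each interface conserves sin θ / V, so sin θ_2 = V_2·sin θ₁/V₁.
sin θ_2 = 0.676 × sin 21.9° / 0.461 = 0.5469.
θ_2 = 33.16° from the vertical.

33.2°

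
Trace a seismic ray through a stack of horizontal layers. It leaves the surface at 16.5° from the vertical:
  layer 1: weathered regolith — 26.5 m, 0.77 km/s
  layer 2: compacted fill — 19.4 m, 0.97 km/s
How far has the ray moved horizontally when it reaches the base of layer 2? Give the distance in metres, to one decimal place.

15.3 m

Ray parameter p = sin 16.5° / 0.77 km/s = 3.6885e-01 s/km.
Layer 1: θ = 16.50°; offset = 26.5·tan 16.50° = 7.850 m.
Layer 2: sin θ = p·0.97 = 0.3578 → θ = 20.96°; offset = 19.4·tan 20.96° = 7.433 m.
Σ offsets = 15.283 m.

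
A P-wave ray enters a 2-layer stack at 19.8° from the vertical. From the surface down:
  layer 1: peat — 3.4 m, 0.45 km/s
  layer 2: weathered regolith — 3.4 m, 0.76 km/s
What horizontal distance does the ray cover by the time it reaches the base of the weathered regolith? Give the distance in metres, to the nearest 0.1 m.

Ray parameter p = sin 19.8° / 0.45 km/s = 7.5275e-01 s/km.
Layer 1: θ = 19.80°; offset = 3.4·tan 19.80° = 1.224 m.
Layer 2: sin θ = p·0.76 = 0.5721 → θ = 34.90°; offset = 3.4·tan 34.90° = 2.372 m.
Summing the layer offsets gives 3.596 m.

3.6 m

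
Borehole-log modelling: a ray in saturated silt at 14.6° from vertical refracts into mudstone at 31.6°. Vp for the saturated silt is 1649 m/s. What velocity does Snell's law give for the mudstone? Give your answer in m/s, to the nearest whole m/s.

sin 14.6° = 0.2521; sin 31.6° = 0.5240.
V₂ = V₁·(sin θ₂/sin θ₁) = 1649·(0.5240/0.2521) = 3427.84 m/s.

3428 m/s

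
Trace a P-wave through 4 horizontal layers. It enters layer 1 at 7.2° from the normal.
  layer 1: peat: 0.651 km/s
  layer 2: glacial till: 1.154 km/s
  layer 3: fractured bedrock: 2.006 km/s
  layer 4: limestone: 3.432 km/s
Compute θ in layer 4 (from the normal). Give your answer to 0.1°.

Snell's law across each interface conserves sin θ / V, so sin θ_4 = V_4·sin θ₁/V₁.
sin θ_4 = 3.432 × sin 7.2° / 0.651 = 0.6607.
θ_4 = 41.36° from the vertical.

41.4°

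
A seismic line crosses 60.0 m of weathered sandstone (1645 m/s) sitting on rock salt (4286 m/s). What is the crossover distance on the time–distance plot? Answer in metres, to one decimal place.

179.8 m

θ_c = arcsin(1645/4286) = 22.57°, so cos θ_c = 0.9234 and tᵢ = 2h cos θ_c/V₁ = 0.0674 s.
At crossover x/V₁ = x/V₂ + tᵢ ⇒ x = tᵢ/(1/V₁ − 1/V₂) = 0.06736/(6.0790e-04 − 2.3332e-04) = 179.83 m.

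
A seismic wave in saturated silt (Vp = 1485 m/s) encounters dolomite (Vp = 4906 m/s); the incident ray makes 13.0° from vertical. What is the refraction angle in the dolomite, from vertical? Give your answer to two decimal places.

48.00°

sin θ₁/V₁ = sin θ₂/V₂ ⇒ sin θ₂ = 4906·sin 13.0°/1485 = 4906·0.2250/1485 = 0.7432.
θ₂ = sin⁻¹(0.7432) = 48.00° (from vertical).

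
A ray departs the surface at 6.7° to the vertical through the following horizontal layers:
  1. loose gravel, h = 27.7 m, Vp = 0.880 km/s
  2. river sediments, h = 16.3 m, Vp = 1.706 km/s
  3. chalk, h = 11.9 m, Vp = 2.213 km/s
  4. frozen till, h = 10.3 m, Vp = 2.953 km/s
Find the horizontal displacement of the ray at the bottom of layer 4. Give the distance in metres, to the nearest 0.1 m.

15.1 m

Apply Snell's law at each interface; in layer i the horizontal offset is hᵢ·tan θᵢ.
Layer 1: θ = 6.70°; offset = 27.7·tan 6.70° = 3.254 m.
Layer 2: sin θ = 1.706·sin 6.7°/0.880 = 0.2262, θ = 13.07°; offset = 16.3·tan 13.07° = 3.785 m.
Layer 3: sin θ = 2.213·sin 6.7°/0.880 = 0.2934, θ = 17.06°; offset = 11.9·tan 17.06° = 3.652 m.
Layer 4: sin θ = 2.953·sin 6.7°/0.880 = 0.3915, θ = 23.05°; offset = 10.3·tan 23.05° = 4.382 m.
Σ offsets = 15.073 m.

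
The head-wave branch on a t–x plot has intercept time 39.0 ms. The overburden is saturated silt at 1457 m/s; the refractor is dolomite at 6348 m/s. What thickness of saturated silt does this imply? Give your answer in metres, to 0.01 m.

θ_c = arcsin(1457/6348) = 13.27°; cos θ_c = 0.9733.
tᵢ = 2h cos θ_c/V₁ ⇒ h = tᵢ·V₁/(2 cos θ_c) = 0.039·1457/(2·0.9733) = 29.19 m.

29.19 m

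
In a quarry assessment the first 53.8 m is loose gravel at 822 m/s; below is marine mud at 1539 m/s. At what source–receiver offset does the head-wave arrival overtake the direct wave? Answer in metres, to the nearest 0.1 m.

θ_c = arcsin(822/1539) = 32.28°, so cos θ_c = 0.8454 and tᵢ = 2h cos θ_c/V₁ = 0.1107 s.
At crossover x/V₁ = x/V₂ + tᵢ ⇒ x = tᵢ/(1/V₁ − 1/V₂) = 0.11066/(1.2165e-03 − 6.4977e-04) = 195.25 m.

195.3 m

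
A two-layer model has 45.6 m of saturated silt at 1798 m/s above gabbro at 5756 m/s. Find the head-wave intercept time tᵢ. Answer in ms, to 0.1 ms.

48.2 ms

θ_c = arcsin(V₁/V₂) = arcsin(1798/5756) = 18.20°; cos θ_c = 0.9500.
tᵢ = 2h·cos θ_c / V₁ = 2·45.6·0.9500 / 1798 = 0.04818 s.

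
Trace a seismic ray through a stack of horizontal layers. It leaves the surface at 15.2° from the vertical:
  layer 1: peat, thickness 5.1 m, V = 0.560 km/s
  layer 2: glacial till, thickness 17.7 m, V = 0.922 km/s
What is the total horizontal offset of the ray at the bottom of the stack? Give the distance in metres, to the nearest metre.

Apply Snell's law at each interface; in layer i the horizontal offset is hᵢ·tan θᵢ.
Layer 1: θ = 15.20°; offset = 5.1·tan 15.20° = 1.386 m.
Layer 2: sin θ = 0.922·sin 15.2°/0.560 = 0.4317, θ = 25.57°; offset = 17.7·tan 25.57° = 8.471 m.
Total horizontal offset = 9.856 m.

10 m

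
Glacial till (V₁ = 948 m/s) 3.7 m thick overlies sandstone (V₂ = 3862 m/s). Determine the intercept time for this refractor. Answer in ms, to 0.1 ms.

7.6 ms

tᵢ = 2h·√(V₂²−V₁²)/(V₁V₂).
√(V₂²−V₁²) = √(3862²−948²) = 3743.8 m/s.
tᵢ = 2·3.7·3743.8/(948·3862) = 0.00757 s.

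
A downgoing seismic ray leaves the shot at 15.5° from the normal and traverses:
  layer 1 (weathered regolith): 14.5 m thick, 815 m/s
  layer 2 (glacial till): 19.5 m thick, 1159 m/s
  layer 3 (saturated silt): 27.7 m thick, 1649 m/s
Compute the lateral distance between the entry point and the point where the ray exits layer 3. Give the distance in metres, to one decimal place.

29.8 m

Apply Snell's law at each interface; in layer i the horizontal offset is hᵢ·tan θᵢ.
Layer 1: θ = 15.50°; offset = 14.5·tan 15.50° = 4.021 m.
Layer 2: sin θ = 1159·sin 15.5°/815 = 0.3800, θ = 22.34°; offset = 19.5·tan 22.34° = 8.012 m.
Layer 3: sin θ = 1649·sin 15.5°/815 = 0.5407, θ = 32.73°; offset = 27.7·tan 32.73° = 17.805 m.
Total horizontal offset = 29.838 m.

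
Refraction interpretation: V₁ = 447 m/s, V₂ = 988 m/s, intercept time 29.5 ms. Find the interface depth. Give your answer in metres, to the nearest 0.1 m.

h = tᵢ·V₁·V₂ / (2·√(V₂²−V₁²)).
√(V₂²−V₁²) = √(988² − 447²) = 881.1 m/s.
h = 0.0295 s × 447 × 988 / (2 × 881.1) = 7.39 m.

7.4 m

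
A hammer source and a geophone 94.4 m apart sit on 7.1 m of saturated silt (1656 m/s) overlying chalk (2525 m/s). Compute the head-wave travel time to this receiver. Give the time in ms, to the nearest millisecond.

44 ms

t = x/V₂ + 2h·√(V₂²−V₁²)/(V₁V₂).
√(V₂²−V₁²) = √(2525²−1656²) = 1906.1 m/s; delay term = 2·7.1·1906.1/(1656·2525) = 0.00647 s.
t = 94.4/2525 + 0.00647 = 0.04386 s.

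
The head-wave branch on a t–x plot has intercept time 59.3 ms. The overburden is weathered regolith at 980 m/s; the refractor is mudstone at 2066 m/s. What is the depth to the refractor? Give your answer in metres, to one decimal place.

h = tᵢ·V₁·V₂ / (2·√(V₂²−V₁²)).
√(V₂²−V₁²) = √(2066² − 980²) = 1818.8 m/s.
h = 0.0593 s × 980 × 2066 / (2 × 1818.8) = 33.01 m.

33.0 m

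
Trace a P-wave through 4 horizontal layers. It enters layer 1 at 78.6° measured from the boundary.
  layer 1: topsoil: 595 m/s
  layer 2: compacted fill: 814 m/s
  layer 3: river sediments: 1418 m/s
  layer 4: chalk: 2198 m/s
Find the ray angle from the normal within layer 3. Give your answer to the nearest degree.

28°

From the normal: θ₁ = 90° − 78.6° = 11.4°.
Ray parameter p = sin 11.4° / 595 = 3.3220e-04 s/m.
sin θ_3 = p·V_3 = 3.3220e-04 × 1418 = 0.4711.
θ_3 = arcsin 0.4711 = 28.10°.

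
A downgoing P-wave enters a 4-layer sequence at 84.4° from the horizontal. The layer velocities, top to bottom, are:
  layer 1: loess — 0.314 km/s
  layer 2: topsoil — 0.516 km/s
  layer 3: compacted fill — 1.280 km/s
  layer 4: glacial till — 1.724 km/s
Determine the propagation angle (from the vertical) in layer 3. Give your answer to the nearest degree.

23°

From the normal: θ₁ = 90° − 84.4° = 5.6°.
Ray parameter p = sin 5.6° / 0.314 = 3.1077e-01 s/km.
sin θ_3 = p·V_3 = 3.1077e-01 × 1.280 = 0.3978.
θ_3 = arcsin 0.3978 = 23.44°.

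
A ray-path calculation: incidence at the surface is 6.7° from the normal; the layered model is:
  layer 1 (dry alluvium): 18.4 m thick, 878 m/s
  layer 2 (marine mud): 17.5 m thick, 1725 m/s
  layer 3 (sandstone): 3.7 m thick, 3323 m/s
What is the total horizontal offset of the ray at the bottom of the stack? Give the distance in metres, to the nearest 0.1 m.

8.1 m

p = sin θ₁/V₁ = sin 6.7°/878 = 1.3288e-04 s/m is conserved through the stack.
Layer 1: θ = 6.70°; offset = 18.4·tan 6.70° = 2.162 m.
Layer 2: sin θ = p·1725 = 0.2292 → θ = 13.25°; offset = 17.5·tan 13.25° = 4.121 m.
Layer 3: sin θ = p·3323 = 0.4416 → θ = 26.20°; offset = 3.7·tan 26.20° = 1.821 m.
Total horizontal offset = 8.104 m.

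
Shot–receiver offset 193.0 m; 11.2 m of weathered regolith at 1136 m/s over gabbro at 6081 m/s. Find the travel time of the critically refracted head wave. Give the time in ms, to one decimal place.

51.1 ms

θ_c = arcsin(V₁/V₂) = arcsin(1136/6081) = 10.77°, cos θ_c = 0.9824.
Intercept time tᵢ = 2h cos θ_c / V₁ = 2·11.2·0.9824/1136 = 0.01937 s.
t = x/V₂ + tᵢ = 193.0/6081 + 0.01937 = 0.05111 s.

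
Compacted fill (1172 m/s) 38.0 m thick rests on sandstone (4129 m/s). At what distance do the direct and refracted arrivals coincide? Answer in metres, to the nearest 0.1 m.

101.8 m

θ_c = arcsin(1172/4129) = 16.49°, so cos θ_c = 0.9589 and tᵢ = 2h cos θ_c/V₁ = 0.0622 s.
At crossover x/V₁ = x/V₂ + tᵢ ⇒ x = tᵢ/(1/V₁ − 1/V₂) = 0.06218/(8.5324e-04 − 2.4219e-04) = 101.76 m.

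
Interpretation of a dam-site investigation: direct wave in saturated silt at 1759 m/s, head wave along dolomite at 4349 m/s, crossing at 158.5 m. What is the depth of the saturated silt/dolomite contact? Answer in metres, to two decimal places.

51.61 m

h = (x_cross/2)·√((V₂−V₁)/(V₂+V₁)).
(V₂−V₁)/(V₂+V₁) = (4349−1759)/(4349+1759) = 0.4240; √ = 0.6512.
h = (158.5/2)·0.6512 = 51.61 m.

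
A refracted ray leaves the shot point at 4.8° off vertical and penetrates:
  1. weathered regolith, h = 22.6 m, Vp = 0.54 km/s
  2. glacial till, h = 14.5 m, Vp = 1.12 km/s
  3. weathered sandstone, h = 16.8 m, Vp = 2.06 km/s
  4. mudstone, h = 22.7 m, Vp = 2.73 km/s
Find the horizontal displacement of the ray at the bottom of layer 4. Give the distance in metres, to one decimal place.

Ray parameter p = sin 4.8° / 0.54 km/s = 1.5496e-01 s/km.
Layer 1: θ = 4.80°; offset = 22.6·tan 4.80° = 1.898 m.
Layer 2: sin θ = p·1.12 = 0.1736 → θ = 9.99°; offset = 14.5·tan 9.99° = 2.555 m.
Layer 3: sin θ = p·2.06 = 0.3192 → θ = 18.62°; offset = 16.8·tan 18.62° = 5.659 m.
Layer 4: sin θ = p·2.73 = 0.4230 → θ = 25.03°; offset = 22.7·tan 25.03° = 10.598 m.
Total horizontal offset = 20.710 m.

20.7 m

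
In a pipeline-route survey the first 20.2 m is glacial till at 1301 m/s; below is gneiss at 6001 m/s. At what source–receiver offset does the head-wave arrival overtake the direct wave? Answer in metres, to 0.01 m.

x_cross = 2h·√((V₂+V₁)/(V₂−V₁)).
(V₂+V₁)/(V₂−V₁) = (6001+1301)/(6001−1301) = 1.5536; √ = 1.2464.
x_cross = 2·20.2·1.2464 = 50.36 m.

50.36 m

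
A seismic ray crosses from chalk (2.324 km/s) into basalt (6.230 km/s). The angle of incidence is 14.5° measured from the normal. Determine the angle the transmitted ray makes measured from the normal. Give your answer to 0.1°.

sin θ₁/V₁ = sin θ₂/V₂ ⇒ sin θ₂ = 6.230·sin 14.5°/2.324 = 6.230·0.2504/2.324 = 0.6712.
θ₂ = sin⁻¹(0.6712) = 42.16° (from vertical).

42.2°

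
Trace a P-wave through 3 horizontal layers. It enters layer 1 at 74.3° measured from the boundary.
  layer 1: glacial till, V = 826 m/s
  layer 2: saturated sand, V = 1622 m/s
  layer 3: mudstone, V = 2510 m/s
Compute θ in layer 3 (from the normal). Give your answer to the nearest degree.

From the normal: θ₁ = 90° − 74.3° = 15.7°.
Snell's law across each interface conserves sin θ / V, so sin θ_3 = V_3·sin θ₁/V₁.
sin θ_3 = 2510 × sin 15.7° / 826 = 0.8223.
θ_3 = arcsin 0.8223 = 55.31°.

55°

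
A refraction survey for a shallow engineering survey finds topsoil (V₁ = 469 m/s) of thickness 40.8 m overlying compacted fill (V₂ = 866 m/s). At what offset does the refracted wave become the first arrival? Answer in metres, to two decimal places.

x_cross = 2h·√((V₂+V₁)/(V₂−V₁)).
(V₂+V₁)/(V₂−V₁) = (866+469)/(866−469) = 3.3627; √ = 1.8338.
x_cross = 2·40.8·1.8338 = 149.64 m.

149.64 m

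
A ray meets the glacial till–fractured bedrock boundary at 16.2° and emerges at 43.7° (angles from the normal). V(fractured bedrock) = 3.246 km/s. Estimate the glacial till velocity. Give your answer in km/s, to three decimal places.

sin 16.2° = 0.2790; sin 43.7° = 0.6909.
V₁ = V₂·(sin θ₁/sin θ₂) = 3.246·(0.2790/0.6909) = 1.311 km/s.

1.311 km/s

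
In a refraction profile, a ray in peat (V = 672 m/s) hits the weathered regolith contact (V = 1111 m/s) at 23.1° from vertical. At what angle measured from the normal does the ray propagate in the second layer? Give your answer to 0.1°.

Snell's law: sin θ₂ = (V₂/V₁)·sin θ₁ = (1111/672)·sin 23.1° = 0.6486.
θ₂ = arcsin 0.6486 = 40.44° from the normal.

40.4°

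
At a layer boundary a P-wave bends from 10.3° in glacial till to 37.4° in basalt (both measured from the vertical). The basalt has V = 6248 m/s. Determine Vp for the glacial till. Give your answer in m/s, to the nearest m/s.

1839 m/s

Snell's law: sin 10.3°/V₁ = sin 37.4°/V₂.
V₁ = V₂·sin 10.3°/sin 37.4° = 6248 × 0.2944 = 1839.32 m/s.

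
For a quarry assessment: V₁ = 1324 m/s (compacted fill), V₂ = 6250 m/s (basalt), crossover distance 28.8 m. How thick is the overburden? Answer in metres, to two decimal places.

h = (x_cross/2)·√((V₂−V₁)/(V₂+V₁)).
(V₂−V₁)/(V₂+V₁) = (6250−1324)/(6250+1324) = 0.6504; √ = 0.8065.
h = (28.8/2)·0.8065 = 11.61 m.

11.61 m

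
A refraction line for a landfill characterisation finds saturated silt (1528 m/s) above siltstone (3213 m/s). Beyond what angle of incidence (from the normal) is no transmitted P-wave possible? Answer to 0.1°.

28.4°

Critical incidence: sin θ_c = V₁/V₂ = 1528/3213 = 0.4756.
θ_c = arcsin 0.4756 = 28.40°.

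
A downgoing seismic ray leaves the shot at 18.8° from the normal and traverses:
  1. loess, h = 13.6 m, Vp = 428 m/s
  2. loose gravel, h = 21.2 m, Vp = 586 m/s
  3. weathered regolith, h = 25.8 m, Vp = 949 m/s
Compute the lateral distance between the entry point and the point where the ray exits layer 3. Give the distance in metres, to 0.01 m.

41.41 m

Ray parameter p = sin 18.8° / 428 m/s = 7.5296e-04 s/m.
Layer 1: θ = 18.80°; offset = 13.6·tan 18.80° = 4.6298 m.
Layer 2: sin θ = p·586 = 0.4412 → θ = 26.18°; offset = 21.2·tan 26.18° = 10.4237 m.
Layer 3: sin θ = p·949 = 0.7146 → θ = 45.61°; offset = 25.8·tan 45.61° = 26.3524 m.
Summing the layer offsets gives 41.4059 m.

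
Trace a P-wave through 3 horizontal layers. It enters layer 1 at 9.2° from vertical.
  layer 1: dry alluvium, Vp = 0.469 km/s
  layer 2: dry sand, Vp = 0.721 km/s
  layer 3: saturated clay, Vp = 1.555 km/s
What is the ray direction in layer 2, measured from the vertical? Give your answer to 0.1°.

Snell's law across each interface conserves sin θ / V, so sin θ_2 = V_2·sin θ₁/V₁.
sin θ_2 = 0.721 × sin 9.2° / 0.469 = 0.2458.
θ_2 = 14.23° from the vertical.

14.2°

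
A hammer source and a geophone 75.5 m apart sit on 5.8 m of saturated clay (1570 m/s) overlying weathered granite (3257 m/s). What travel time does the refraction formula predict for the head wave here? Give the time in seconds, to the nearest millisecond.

0.030 s

θ_c = arcsin(V₁/V₂) = arcsin(1570/3257) = 28.82°, cos θ_c = 0.8761.
Intercept time tᵢ = 2h cos θ_c / V₁ = 2·5.8·0.8761/1570 = 0.00647 s.
t = x/V₂ + tᵢ = 75.5/3257 + 0.00647 = 0.02965 s.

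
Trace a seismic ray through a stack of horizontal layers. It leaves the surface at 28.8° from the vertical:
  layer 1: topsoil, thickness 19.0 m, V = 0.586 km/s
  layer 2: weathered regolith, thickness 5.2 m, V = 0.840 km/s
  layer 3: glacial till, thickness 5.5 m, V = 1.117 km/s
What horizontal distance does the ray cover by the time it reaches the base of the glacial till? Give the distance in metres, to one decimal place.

28.2 m

p = sin θ₁/V₁ = sin 28.8°/0.586 = 8.2211e-01 s/km is conserved through the stack.
Layer 1: θ = 28.80°; offset = 19.0·tan 28.80° = 10.445 m.
Layer 2: sin θ = p·0.840 = 0.6906 → θ = 43.68°; offset = 5.2·tan 43.68° = 4.965 m.
Layer 3: sin θ = p·1.117 = 0.9183 → θ = 66.68°; offset = 5.5·tan 66.68° = 12.757 m.
Total horizontal offset = 28.167 m.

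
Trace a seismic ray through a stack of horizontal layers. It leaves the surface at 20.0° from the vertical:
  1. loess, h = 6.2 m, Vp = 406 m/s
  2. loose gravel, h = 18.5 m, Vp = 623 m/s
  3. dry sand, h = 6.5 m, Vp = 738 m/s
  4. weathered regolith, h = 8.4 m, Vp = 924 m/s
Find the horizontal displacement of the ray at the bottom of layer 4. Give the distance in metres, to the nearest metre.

29 m

p = sin θ₁/V₁ = sin 20.0°/406 = 8.4241e-04 s/m is conserved through the stack.
Layer 1: θ = 20.00°; offset = 6.2·tan 20.00° = 2.257 m.
Layer 2: sin θ = p·623 = 0.5248 → θ = 31.66°; offset = 18.5·tan 31.66° = 11.406 m.
Layer 3: sin θ = p·738 = 0.6217 → θ = 38.44°; offset = 6.5·tan 38.44° = 5.159 m.
Layer 4: sin θ = p·924 = 0.7784 → θ = 51.11°; offset = 8.4·tan 51.11° = 10.415 m.
Total horizontal offset = 29.238 m.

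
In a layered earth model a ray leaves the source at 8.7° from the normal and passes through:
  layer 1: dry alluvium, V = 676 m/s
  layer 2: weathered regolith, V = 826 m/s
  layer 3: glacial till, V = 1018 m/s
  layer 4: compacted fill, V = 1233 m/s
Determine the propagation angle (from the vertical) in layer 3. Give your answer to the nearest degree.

Ray parameter p = sin 8.7° / 676 = 2.2376e-04 s/m.
sin θ_3 = p·V_3 = 2.2376e-04 × 1018 = 0.2278.
θ_3 = 13.17° from the vertical.

13°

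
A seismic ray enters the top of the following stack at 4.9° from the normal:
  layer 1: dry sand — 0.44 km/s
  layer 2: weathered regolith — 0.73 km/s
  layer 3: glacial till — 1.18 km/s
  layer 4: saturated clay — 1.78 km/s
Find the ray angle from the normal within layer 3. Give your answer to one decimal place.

13.2°

Ray parameter p = sin 4.9° / 0.44 = 1.9413e-01 s/km.
sin θ_3 = p·V_3 = 1.9413e-01 × 1.18 = 0.2291.
θ_3 = 13.24° from the vertical.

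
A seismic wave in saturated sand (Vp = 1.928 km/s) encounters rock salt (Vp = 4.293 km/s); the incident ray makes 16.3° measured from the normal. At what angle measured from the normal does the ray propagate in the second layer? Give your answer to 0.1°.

38.7°

Snell's law: sin θ₂ = (V₂/V₁)·sin θ₁ = (4.293/1.928)·sin 16.3° = 0.6249.
θ₂ = arcsin 0.6249 = 38.68° from the normal.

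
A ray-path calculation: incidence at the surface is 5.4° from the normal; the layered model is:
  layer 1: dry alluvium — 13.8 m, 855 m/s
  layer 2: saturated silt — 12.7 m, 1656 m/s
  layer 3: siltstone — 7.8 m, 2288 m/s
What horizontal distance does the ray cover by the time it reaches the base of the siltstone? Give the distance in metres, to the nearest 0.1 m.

Apply Snell's law at each interface; in layer i the horizontal offset is hᵢ·tan θᵢ.
Layer 1: θ = 5.40°; offset = 13.8·tan 5.40° = 1.304 m.
Layer 2: sin θ = 1656·sin 5.4°/855 = 0.1823, θ = 10.50°; offset = 12.7·tan 10.50° = 2.354 m.
Layer 3: sin θ = 2288·sin 5.4°/855 = 0.2518, θ = 14.59°; offset = 7.8·tan 14.59° = 2.030 m.
Total horizontal offset = 5.689 m.

5.7 m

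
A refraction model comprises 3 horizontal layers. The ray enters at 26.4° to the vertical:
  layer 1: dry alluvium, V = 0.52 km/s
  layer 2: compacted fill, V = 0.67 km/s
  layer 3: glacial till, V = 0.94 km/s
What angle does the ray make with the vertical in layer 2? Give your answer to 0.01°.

34.95°

Ray parameter p = sin 26.4° / 0.52 = 8.5507e-01 s/km.
sin θ_2 = p·V_2 = 8.5507e-01 × 0.67 = 0.5729.
θ_2 = arcsin 0.5729 = 34.95°.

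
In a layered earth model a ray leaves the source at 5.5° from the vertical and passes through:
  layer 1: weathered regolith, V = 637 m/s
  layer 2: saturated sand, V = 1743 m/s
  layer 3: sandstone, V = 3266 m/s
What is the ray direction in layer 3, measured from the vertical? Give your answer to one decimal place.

Snell's law across each interface conserves sin θ / V, so sin θ_3 = V_3·sin θ₁/V₁.
sin θ_3 = 3266 × sin 5.5° / 637 = 0.4914.
θ_3 = arcsin 0.4914 = 29.43°.

29.4°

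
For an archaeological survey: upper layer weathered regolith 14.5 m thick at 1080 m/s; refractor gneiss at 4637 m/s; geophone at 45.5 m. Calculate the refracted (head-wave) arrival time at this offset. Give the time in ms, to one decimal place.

θ_c = arcsin(V₁/V₂) = arcsin(1080/4637) = 13.47°, cos θ_c = 0.9725.
Intercept time tᵢ = 2h cos θ_c / V₁ = 2·14.5·0.9725/1080 = 0.02611 s.
t = x/V₂ + tᵢ = 45.5/4637 + 0.02611 = 0.03593 s.

35.9 ms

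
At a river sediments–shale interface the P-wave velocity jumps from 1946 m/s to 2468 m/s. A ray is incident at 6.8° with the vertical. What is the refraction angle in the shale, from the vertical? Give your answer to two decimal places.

8.64°

Snell's law: sin θ₂ = (V₂/V₁)·sin θ₁ = (2468/1946)·sin 6.8° = 0.1502.
θ₂ = arcsin 0.1502 = 8.64° from the normal.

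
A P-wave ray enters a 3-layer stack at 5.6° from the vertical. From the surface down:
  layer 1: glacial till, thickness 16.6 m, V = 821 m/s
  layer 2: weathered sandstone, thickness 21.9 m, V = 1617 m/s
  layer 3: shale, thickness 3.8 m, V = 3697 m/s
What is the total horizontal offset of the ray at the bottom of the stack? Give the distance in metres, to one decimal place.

7.8 m

Ray parameter p = sin 5.6° / 821 m/s = 1.1886e-04 s/m.
Layer 1: θ = 5.60°; offset = 16.6·tan 5.60° = 1.628 m.
Layer 2: sin θ = p·1617 = 0.1922 → θ = 11.08°; offset = 21.9·tan 11.08° = 4.289 m.
Layer 3: sin θ = p·3697 = 0.4394 → θ = 26.07°; offset = 3.8·tan 26.07° = 1.859 m.
Summing the layer offsets gives 7.776 m.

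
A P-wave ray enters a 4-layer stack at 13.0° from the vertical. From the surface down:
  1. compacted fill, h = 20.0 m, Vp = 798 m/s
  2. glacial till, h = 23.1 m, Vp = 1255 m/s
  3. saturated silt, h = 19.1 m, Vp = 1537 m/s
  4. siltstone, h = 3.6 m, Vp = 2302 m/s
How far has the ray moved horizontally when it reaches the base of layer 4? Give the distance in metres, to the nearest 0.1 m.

25.6 m

Ray parameter p = sin 13.0° / 798 m/s = 2.8189e-04 s/m.
Layer 1: θ = 13.00°; offset = 20.0·tan 13.00° = 4.617 m.
Layer 2: sin θ = p·1255 = 0.3538 → θ = 20.72°; offset = 23.1·tan 20.72° = 8.737 m.
Layer 3: sin θ = p·1537 = 0.4333 → θ = 25.68°; offset = 19.1·tan 25.68° = 9.182 m.
Layer 4: sin θ = p·2302 = 0.6489 → θ = 40.46°; offset = 3.6·tan 40.46° = 3.070 m.
Total horizontal offset = 25.607 m.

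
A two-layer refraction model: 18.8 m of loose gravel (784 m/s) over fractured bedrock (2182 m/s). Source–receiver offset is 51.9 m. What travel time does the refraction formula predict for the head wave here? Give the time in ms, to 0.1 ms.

68.5 ms

t = x/V₂ + 2h·√(V₂²−V₁²)/(V₁V₂).
√(V₂²−V₁²) = √(2182²−784²) = 2036.3 m/s; delay term = 2·18.8·2036.3/(784·2182) = 0.04476 s.
t = 51.9/2182 + 0.04476 = 0.06854 s.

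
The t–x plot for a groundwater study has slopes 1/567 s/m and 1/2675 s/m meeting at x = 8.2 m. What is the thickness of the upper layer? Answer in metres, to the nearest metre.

h = (x_cross/2)·√((V₂−V₁)/(V₂+V₁)).
(V₂−V₁)/(V₂+V₁) = (2675−567)/(2675+567) = 0.6502; √ = 0.8064.
h = (8.2/2)·0.8064 = 3.31 m.

3 m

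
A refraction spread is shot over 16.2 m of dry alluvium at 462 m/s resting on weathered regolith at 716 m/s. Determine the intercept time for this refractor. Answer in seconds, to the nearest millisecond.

0.054 s

θ_c = arcsin(V₁/V₂) = arcsin(462/716) = 40.18°; cos θ_c = 0.7640.
tᵢ = 2h·cos θ_c / V₁ = 2·16.2·0.7640 / 462 = 0.05358 s.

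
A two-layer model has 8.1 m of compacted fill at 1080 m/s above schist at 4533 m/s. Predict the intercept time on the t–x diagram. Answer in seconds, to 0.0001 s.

0.0146 s

tᵢ = 2h·√(V₂²−V₁²)/(V₁V₂).
√(V₂²−V₁²) = √(4533²−1080²) = 4402.5 m/s.
tᵢ = 2·8.1·4402.5/(1080·4533) = 0.01457 s.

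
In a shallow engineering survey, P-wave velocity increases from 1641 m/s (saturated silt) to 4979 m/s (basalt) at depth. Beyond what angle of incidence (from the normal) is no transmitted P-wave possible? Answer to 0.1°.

Critical incidence: sin θ_c = V₁/V₂ = 1641/4979 = 0.3296.
θ_c = arcsin 0.3296 = 19.24°.

19.2°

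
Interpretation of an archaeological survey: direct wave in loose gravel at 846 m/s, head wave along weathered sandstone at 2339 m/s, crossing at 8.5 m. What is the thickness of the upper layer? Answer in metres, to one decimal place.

2.9 m

h = (x_cross/2)·√((V₂−V₁)/(V₂+V₁)).
(V₂−V₁)/(V₂+V₁) = (2339−846)/(2339+846) = 0.4688; √ = 0.6847.
h = (8.5/2)·0.6847 = 2.91 m.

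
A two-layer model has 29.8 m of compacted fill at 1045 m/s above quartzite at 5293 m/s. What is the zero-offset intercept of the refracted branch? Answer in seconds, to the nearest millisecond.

0.056 s

θ_c = arcsin(V₁/V₂) = arcsin(1045/5293) = 11.39°; cos θ_c = 0.9803.
tᵢ = 2h·cos θ_c / V₁ = 2·29.8·0.9803 / 1045 = 0.05591 s.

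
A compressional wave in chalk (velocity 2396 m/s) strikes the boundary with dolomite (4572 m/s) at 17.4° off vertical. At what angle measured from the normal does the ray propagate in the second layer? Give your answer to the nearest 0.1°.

34.8°

Snell's law: sin θ₂ = (V₂/V₁)·sin θ₁ = (4572/2396)·sin 17.4° = 0.5706.
θ₂ = sin⁻¹(0.5706) = 34.79° (from vertical).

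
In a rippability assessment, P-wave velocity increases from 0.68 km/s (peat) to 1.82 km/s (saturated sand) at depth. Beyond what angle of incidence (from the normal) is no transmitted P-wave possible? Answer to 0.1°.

At critical incidence the refracted ray runs along the interface (θ₂ = 90°), so sin θ_c = V₁/V₂.
θ_c = arcsin(0.68/1.82) = arcsin 0.3736 = 21.94°.

21.9°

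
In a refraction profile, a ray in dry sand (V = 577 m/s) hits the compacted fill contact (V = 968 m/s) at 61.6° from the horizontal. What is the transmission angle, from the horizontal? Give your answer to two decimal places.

Angle from the normal: 90° − 61.6° = 28.4°.
Snell's law: sin θ₂ = (V₂/V₁)·sin θ₁ = (968/577)·sin 28.4° = 0.7979.
θ₂ = arcsin 0.7979 = 52.93° from the normal.
From the interface: 90° − 52.93° = 37.07°.

37.07°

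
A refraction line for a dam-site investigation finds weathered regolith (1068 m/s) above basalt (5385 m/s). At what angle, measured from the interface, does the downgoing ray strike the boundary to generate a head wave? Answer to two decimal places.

Critical incidence: sin θ_c = V₁/V₂ = 1068/5385 = 0.1983.
θ_c = arcsin 0.1983 = 11.44°.
Measured from the interface: 90° − 11.44° = 78.56°.

78.56°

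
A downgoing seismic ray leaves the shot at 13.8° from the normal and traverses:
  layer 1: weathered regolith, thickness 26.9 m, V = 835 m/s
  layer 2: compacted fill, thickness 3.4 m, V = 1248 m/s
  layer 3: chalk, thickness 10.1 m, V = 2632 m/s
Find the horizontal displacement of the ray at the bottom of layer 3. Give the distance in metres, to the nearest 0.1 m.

Apply Snell's law at each interface; in layer i the horizontal offset is hᵢ·tan θᵢ.
Layer 1: θ = 13.80°; offset = 26.9·tan 13.80° = 6.607 m.
Layer 2: sin θ = 1248·sin 13.8°/835 = 0.3565, θ = 20.89°; offset = 3.4·tan 20.89° = 1.297 m.
Layer 3: sin θ = 2632·sin 13.8°/835 = 0.7519, θ = 48.75°; offset = 10.1·tan 48.75° = 11.518 m.
Σ offsets = 19.423 m.

19.4 m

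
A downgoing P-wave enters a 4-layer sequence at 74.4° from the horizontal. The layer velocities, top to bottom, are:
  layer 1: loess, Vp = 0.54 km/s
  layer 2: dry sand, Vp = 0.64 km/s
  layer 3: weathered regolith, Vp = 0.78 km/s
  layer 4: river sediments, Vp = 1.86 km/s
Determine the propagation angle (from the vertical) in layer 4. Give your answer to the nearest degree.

68°

From the normal: θ₁ = 90° − 74.4° = 15.6°.
Ray parameter p = sin 15.6° / 0.54 = 4.9800e-01 s/km.
sin θ_4 = p·V_4 = 4.9800e-01 × 1.86 = 0.9263.
θ_4 = 67.86° from the vertical.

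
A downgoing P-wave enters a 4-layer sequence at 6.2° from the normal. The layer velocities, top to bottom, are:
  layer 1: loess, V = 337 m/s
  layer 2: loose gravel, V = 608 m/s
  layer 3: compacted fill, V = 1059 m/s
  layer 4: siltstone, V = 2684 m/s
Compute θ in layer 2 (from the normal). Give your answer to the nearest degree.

Snell's law across each interface conserves sin θ / V, so sin θ_2 = V_2·sin θ₁/V₁.
sin θ_2 = 608 × sin 6.2° / 337 = 0.1948.
θ_2 = arcsin 0.1948 = 11.24°.

11°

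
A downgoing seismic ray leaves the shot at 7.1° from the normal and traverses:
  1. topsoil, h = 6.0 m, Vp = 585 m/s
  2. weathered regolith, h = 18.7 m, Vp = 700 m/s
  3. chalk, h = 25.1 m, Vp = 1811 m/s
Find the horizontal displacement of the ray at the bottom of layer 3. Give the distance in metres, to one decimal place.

p = sin θ₁/V₁ = sin 7.1°/585 = 2.1128e-04 s/m is conserved through the stack.
Layer 1: θ = 7.10°; offset = 6.0·tan 7.10° = 0.747 m.
Layer 2: sin θ = p·700 = 0.1479 → θ = 8.51°; offset = 18.7·tan 8.51° = 2.796 m.
Layer 3: sin θ = p·1811 = 0.3826 → θ = 22.50°; offset = 25.1·tan 22.50° = 10.395 m.
Total horizontal offset = 13.939 m.

13.9 m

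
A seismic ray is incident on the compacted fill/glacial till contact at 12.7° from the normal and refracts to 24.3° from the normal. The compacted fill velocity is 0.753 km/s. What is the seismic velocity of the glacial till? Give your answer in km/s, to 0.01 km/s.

Snell's law: sin 12.7°/V₁ = sin 24.3°/V₂.
V₂ = V₁·sin 24.3°/sin 12.7° = 0.753 × 1.8718 = 1.41 km/s.

1.41 km/s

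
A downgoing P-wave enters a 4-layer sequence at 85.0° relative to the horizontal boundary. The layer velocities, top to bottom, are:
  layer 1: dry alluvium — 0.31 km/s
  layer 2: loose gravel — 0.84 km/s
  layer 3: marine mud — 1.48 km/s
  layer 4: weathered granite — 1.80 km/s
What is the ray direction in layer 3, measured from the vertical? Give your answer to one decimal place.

From the normal: θ₁ = 90° − 85.0° = 5.0°.
Ray parameter p = sin 5.0° / 0.31 = 2.8115e-01 s/km.
sin θ_3 = p·V_3 = 2.8115e-01 × 1.48 = 0.4161.
θ_3 = 24.59° from the vertical.

24.6°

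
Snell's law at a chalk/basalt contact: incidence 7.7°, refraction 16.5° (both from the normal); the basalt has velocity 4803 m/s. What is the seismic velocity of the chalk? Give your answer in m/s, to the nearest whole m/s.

Snell's law: sin 7.7°/V₁ = sin 16.5°/V₂.
V₁ = V₂·sin 7.7°/sin 16.5° = 4803 × 0.4718 = 2265.85 m/s.

2266 m/s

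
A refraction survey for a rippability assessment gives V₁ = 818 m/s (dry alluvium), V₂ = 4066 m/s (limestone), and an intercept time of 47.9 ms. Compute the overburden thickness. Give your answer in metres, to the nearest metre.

θ_c = arcsin(818/4066) = 11.61°; cos θ_c = 0.9796.
tᵢ = 2h cos θ_c/V₁ ⇒ h = tᵢ·V₁/(2 cos θ_c) = 0.0479·818/(2·0.9796) = 20.00 m.

20 m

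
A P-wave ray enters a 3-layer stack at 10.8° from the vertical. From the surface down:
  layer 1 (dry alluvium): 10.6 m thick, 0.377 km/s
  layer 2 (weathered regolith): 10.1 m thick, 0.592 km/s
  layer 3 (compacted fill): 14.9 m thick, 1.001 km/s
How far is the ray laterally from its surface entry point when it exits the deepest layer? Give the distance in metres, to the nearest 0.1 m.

13.7 m

Ray parameter p = sin 10.8° / 0.377 km/s = 4.9703e-01 s/km.
Layer 1: θ = 10.80°; offset = 10.6·tan 10.80° = 2.022 m.
Layer 2: sin θ = p·0.592 = 0.2942 → θ = 17.11°; offset = 10.1·tan 17.11° = 3.110 m.
Layer 3: sin θ = p·1.001 = 0.4975 → θ = 29.84°; offset = 14.9·tan 29.84° = 8.546 m.
Total horizontal offset = 13.678 m.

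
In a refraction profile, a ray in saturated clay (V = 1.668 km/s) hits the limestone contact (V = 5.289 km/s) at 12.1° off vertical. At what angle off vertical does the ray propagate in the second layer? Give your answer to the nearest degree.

sin θ₁/V₁ = sin θ₂/V₂ ⇒ sin θ₂ = 5.289·sin 12.1°/1.668 = 5.289·0.2096/1.668 = 0.6647.
θ₂ = sin⁻¹(0.6647) = 41.66° (from vertical).

42°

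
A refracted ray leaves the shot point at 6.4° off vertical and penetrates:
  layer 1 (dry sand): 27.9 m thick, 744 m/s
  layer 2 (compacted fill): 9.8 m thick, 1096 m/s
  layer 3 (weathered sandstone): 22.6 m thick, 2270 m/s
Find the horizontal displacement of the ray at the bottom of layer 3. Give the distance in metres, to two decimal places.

Apply Snell's law at each interface; in layer i the horizontal offset is hᵢ·tan θᵢ.
Layer 1: θ = 6.40°; offset = 27.9·tan 6.40° = 3.1295 m.
Layer 2: sin θ = 1096·sin 6.4°/744 = 0.1642, θ = 9.45°; offset = 9.8·tan 9.45° = 1.6314 m.
Layer 3: sin θ = 2270·sin 6.4°/744 = 0.3401, θ = 19.88°; offset = 22.6·tan 19.88° = 8.1735 m.
Σ offsets = 12.9343 m.

12.93 m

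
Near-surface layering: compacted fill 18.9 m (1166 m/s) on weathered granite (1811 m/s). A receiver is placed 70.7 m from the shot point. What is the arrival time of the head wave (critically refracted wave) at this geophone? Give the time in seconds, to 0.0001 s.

0.0638 s

θ_c = arcsin(V₁/V₂) = arcsin(1166/1811) = 40.08°, cos θ_c = 0.7652.
Intercept time tᵢ = 2h cos θ_c / V₁ = 2·18.9·0.7652/1166 = 0.02481 s.
t = x/V₂ + tᵢ = 70.7/1811 + 0.02481 = 0.06384 s.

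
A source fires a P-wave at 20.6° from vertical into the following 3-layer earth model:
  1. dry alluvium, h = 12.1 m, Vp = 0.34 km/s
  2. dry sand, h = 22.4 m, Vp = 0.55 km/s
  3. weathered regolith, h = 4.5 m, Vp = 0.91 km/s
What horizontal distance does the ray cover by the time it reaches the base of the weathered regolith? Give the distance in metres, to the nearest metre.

p = sin θ₁/V₁ = sin 20.6°/0.34 = 1.0348e+00 s/km is conserved through the stack.
Layer 1: θ = 20.60°; offset = 12.1·tan 20.60° = 4.548 m.
Layer 2: sin θ = p·0.55 = 0.5692 → θ = 34.69°; offset = 22.4·tan 34.69° = 15.506 m.
Layer 3: sin θ = p·0.91 = 0.9417 → θ = 70.34°; offset = 4.5·tan 70.34° = 12.594 m.
Summing the layer offsets gives 32.648 m.

33 m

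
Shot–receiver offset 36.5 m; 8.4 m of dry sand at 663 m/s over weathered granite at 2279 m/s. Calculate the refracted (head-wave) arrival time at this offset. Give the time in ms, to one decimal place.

θ_c = arcsin(V₁/V₂) = arcsin(663/2279) = 16.91°, cos θ_c = 0.9567.
Intercept time tᵢ = 2h cos θ_c / V₁ = 2·8.4·0.9567/663 = 0.02424 s.
t = x/V₂ + tᵢ = 36.5/2279 + 0.02424 = 0.04026 s.

40.3 ms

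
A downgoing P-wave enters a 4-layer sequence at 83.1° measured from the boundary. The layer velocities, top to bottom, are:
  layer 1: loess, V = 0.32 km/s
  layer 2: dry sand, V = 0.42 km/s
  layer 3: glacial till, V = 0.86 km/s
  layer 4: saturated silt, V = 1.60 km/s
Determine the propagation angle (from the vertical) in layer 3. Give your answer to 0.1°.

From the normal: θ₁ = 90° − 83.1° = 6.9°.
Ray parameter p = sin 6.9° / 0.32 = 3.7543e-01 s/km.
sin θ_3 = p·V_3 = 3.7543e-01 × 0.86 = 0.3229.
θ_3 = arcsin 0.3229 = 18.84°.

18.8°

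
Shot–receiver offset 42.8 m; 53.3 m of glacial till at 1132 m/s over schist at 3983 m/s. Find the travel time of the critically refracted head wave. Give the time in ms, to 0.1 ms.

t = x/V₂ + 2h·√(V₂²−V₁²)/(V₁V₂).
√(V₂²−V₁²) = √(3983²−1132²) = 3818.8 m/s; delay term = 2·53.3·3818.8/(1132·3983) = 0.09029 s.
t = 42.8/3983 + 0.09029 = 0.10103 s.

101.0 ms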